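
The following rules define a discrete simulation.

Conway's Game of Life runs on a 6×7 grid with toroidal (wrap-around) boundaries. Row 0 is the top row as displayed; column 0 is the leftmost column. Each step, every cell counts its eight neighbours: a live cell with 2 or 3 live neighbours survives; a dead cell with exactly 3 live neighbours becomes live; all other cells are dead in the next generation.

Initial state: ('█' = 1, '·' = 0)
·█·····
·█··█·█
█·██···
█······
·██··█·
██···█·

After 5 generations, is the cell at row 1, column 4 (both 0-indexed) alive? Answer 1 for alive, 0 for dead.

0

0) ·█·····
·█··█·█
█·██···
█······
·██··█·
██···█·
1) ·██··██
·█·█···
█·██··█
█··█··█
··█····
█·····█
2) ·██··██
···███·
···██·█
█··█··█
·█·····
█·█··██
3) ·██····
█······
█·█···█
█·█████
·██··█·
··█··█·
4) ·██····
█·█···█
··█·█··
····█··
█······
···█···
5) ████···
█·█····
·█···█·
···█···
·······
·██····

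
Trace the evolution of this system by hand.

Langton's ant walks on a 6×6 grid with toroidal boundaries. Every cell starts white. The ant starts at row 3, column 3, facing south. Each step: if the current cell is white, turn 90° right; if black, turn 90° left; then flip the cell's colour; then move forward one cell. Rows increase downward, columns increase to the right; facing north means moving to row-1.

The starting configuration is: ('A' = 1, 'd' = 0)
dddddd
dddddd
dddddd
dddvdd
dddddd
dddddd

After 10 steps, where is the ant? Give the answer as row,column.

step 0: dddddd
dddddd
dddddd
dddvdd
dddddd
dddddd
step 1: dddddd
dddddd
dddddd
dd<Add
dddddd
dddddd
step 2: dddddd
dddddd
dd^ddd
ddAAdd
dddddd
dddddd
step 3: dddddd
dddddd
ddA>dd
ddAAdd
dddddd
dddddd
step 4: dddddd
dddddd
ddAAdd
ddAvdd
dddddd
dddddd
step 5: dddddd
dddddd
ddAAdd
ddAd>d
dddddd
dddddd
step 6: dddddd
dddddd
ddAAdd
ddAdAd
ddddvd
dddddd
step 7: dddddd
dddddd
ddAAdd
ddAdAd
ddd<Ad
dddddd
step 8: dddddd
dddddd
ddAAdd
ddA^Ad
dddAAd
dddddd
step 9: dddddd
dddddd
ddAAdd
ddAA>d
dddAAd
dddddd
step 10: dddddd
dddddd
ddAA^d
ddAAdd
dddAAd
dddddd

2,4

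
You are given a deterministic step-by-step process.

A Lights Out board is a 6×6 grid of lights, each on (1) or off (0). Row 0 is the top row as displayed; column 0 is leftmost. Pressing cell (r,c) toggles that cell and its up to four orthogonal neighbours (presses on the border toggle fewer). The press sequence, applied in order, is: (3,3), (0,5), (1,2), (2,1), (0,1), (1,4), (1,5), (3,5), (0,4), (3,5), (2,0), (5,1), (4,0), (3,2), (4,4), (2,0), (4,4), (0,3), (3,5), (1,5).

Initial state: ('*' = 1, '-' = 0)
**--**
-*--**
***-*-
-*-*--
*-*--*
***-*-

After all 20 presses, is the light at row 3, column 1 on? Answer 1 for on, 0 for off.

1

[0] **--**
-*--**
***-*-
-*-*--
*-*--*
***-*-
[1] **--**
-*--**
*****-
-**-*-
*-**-*
***-*-
[2] **----
-*--*-
*****-
-**-*-
*-**-*
***-*-
[3] ***---
--***-
**-**-
-**-*-
*-**-*
***-*-
[4] ***---
-****-
--***-
--*-*-
*-**-*
***-*-
[5] ------
--***-
--***-
--*-*-
*-**-*
***-*-
[6] ----*-
--*--*
--**--
--*-*-
*-**-*
***-*-
[7] ----**
--*-*-
--**-*
--*-*-
*-**-*
***-*-
[8] ----**
--*-*-
--**--
--*--*
*-**--
***-*-
[9] ---*--
--*---
--**--
--*--*
*-**--
***-*-
[10] ---*--
--*---
--**-*
--*-*-
*-**-*
***-*-
[11] ---*--
*-*---
****-*
*-*-*-
*-**-*
***-*-
[12] ---*--
*-*---
****-*
*-*-*-
****-*
----*-
[13] ---*--
*-*---
****-*
--*-*-
--**-*
*---*-
[14] ---*--
*-*---
**-*-*
-*-**-
---*-*
*---*-
[15] ---*--
*-*---
**-*-*
-*-*--
----*-
*-----
[16] ---*--
--*---
---*-*
**-*--
----*-
*-----
[17] ---*--
--*---
---*-*
**-**-
---*-*
*---*-
[18] --*-*-
--**--
---*-*
**-**-
---*-*
*---*-
[19] --*-*-
--**--
---*--
**-*-*
---*--
*---*-
[20] --*-**
--****
---*-*
**-*-*
---*--
*---*-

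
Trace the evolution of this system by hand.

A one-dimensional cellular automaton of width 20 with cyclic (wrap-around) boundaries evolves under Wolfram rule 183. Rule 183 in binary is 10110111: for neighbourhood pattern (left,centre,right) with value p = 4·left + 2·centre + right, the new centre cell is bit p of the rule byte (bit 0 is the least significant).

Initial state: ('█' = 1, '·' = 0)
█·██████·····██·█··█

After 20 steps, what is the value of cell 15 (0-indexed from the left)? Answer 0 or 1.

1

step 0: █·██████·····██·█··█
step 1: ·█·████·█████··████·
step 2: ███·██·█·███·██·██·█
step 3: ██·█··███·█·█··█··█·
step 4: ··████·█·███████████
step 5: ██·██·███·█████████·
step 6: ··█··█·█·█·███████·█
step 7: ███████████·█████·██
step 8: ██████████·█·███·█·█
step 9: █████████·███·█·███·
step 10: ·███████·█·█·███·█·█
step 11: █·█████·█████·█·████
step 12: ·█·███·█·███·███·███
step 13: ███·█·███·█·█·█·█·█·
step 14: ·█·███·█·███████████
step 15: ███·█·███·█████████·
step 16: ·█·███·█·█·███████·█
step 17: ███·█·█████·█████·██
step 18: ██·███·███·█·███·█·█
step 19: █·█·█·█·█·███·█·███·
step 20: ██████████·█·███·█·█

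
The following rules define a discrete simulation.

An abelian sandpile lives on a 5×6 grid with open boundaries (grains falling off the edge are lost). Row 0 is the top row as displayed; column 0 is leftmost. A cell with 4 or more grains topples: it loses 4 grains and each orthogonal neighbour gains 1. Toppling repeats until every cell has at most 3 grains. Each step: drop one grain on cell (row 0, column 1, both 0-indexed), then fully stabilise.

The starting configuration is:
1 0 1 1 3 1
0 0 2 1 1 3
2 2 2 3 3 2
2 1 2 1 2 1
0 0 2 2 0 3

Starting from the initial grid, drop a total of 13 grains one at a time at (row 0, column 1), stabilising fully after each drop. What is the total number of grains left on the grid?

51

step 0: 1 0 1 1 3 1
0 0 2 1 1 3
2 2 2 3 3 2
2 1 2 1 2 1
0 0 2 2 0 3
step 1: 1 1 1 1 3 1
0 0 2 1 1 3
2 2 2 3 3 2
2 1 2 1 2 1
0 0 2 2 0 3
step 2: 1 2 1 1 3 1
0 0 2 1 1 3
2 2 2 3 3 2
2 1 2 1 2 1
0 0 2 2 0 3
step 3: 1 3 1 1 3 1
0 0 2 1 1 3
2 2 2 3 3 2
2 1 2 1 2 1
0 0 2 2 0 3
step 4: 2 0 2 1 3 1
0 1 2 1 1 3
2 2 2 3 3 2
2 1 2 1 2 1
0 0 2 2 0 3
step 5: 2 1 2 1 3 1
0 1 2 1 1 3
2 2 2 3 3 2
2 1 2 1 2 1
0 0 2 2 0 3
step 6: 2 2 2 1 3 1
0 1 2 1 1 3
2 2 2 3 3 2
2 1 2 1 2 1
0 0 2 2 0 3
step 7: 2 3 2 1 3 1
0 1 2 1 1 3
2 2 2 3 3 2
2 1 2 1 2 1
0 0 2 2 0 3
step 8: 3 0 3 1 3 1
0 2 2 1 1 3
2 2 2 3 3 2
2 1 2 1 2 1
0 0 2 2 0 3
step 9: 3 1 3 1 3 1
0 2 2 1 1 3
2 2 2 3 3 2
2 1 2 1 2 1
0 0 2 2 0 3
step 10: 3 2 3 1 3 1
0 2 2 1 1 3
2 2 2 3 3 2
2 1 2 1 2 1
0 0 2 2 0 3
step 11: 3 3 3 1 3 1
0 2 2 1 1 3
2 2 2 3 3 2
2 1 2 1 2 1
0 0 2 2 0 3
step 12: 0 2 0 2 3 1
1 3 3 1 1 3
2 2 2 3 3 2
2 1 2 1 2 1
0 0 2 2 0 3
step 13: 0 3 0 2 3 1
1 3 3 1 1 3
2 2 2 3 3 2
2 1 2 1 2 1
0 0 2 2 0 3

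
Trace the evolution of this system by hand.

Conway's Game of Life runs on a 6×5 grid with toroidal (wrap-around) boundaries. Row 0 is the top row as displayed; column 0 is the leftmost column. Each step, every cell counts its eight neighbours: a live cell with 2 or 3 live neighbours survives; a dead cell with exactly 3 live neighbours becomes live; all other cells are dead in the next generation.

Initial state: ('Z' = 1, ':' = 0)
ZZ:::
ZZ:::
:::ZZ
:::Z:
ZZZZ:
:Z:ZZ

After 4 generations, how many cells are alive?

k=0  ZZ:::
ZZ:::
:::ZZ
:::Z:
ZZZZ:
:Z:ZZ
k=1  :::::
:ZZ::
Z:ZZZ
ZZ:::
ZZ:::
:::Z:
k=2  ::Z::
ZZZ:Z
:::ZZ
:::Z:
ZZZ:Z
:::::
k=3  Z:ZZ:
ZZZ:Z
:Z:::
:Z:::
ZZZZZ
Z:ZZ:
k=4  :::::
::::Z
:::::
:::ZZ
:::::
:::::

3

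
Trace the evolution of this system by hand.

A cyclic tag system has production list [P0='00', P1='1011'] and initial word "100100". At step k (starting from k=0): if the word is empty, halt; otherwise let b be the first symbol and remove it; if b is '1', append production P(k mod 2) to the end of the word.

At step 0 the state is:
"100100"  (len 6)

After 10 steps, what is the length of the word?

4

[0] "100100"  (len 6)
[1] "0010000"  (len 7)
[2] "010000"  (len 6)
[3] "10000"  (len 5)
[4] "00001011"  (len 8)
[5] "0001011"  (len 7)
[6] "001011"  (len 6)
[7] "01011"  (len 5)
[8] "1011"  (len 4)
[9] "01100"  (len 5)
[10] "1100"  (len 4)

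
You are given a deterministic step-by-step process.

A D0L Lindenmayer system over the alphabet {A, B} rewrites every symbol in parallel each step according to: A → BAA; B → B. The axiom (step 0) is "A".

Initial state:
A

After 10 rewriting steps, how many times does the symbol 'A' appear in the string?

k=0  A
k=1  BAA
k=2  BBAABAA
k=3  BBBAABAABBAABAA
k=4  BBBBAABAABBAABAABBBAABAABBAABAA
k=5  BBBBBAABAABBAABAABBBAABAABBAABAABBBBAABAABBAABAABBBAABAABBAABAA
k=6  BBBBBBAABAABBAABAABBBAABAABBAABAABBBBAABAABBAABAABBBAABAAB…AABAABBAABAABBBAABAABBAABAABBBBAABAABBAABAABBBAABAABBAABAA  (len 127)
k=7  BBBBBBBAABAABBAABAABBBAABAABBAABAABBBBAABAABBAABAABBBAABAA…AABAABBAABAABBBAABAABBAABAABBBBAABAABBAABAABBBAABAABBAABAA  (len 255)
k=8  BBBBBBBBAABAABBAABAABBBAABAABBAABAABBBBAABAABBAABAABBBAABA…AABAABBAABAABBBAABAABBAABAABBBBAABAABBAABAABBBAABAABBAABAA  (len 511)
k=9  BBBBBBBBBAABAABBAABAABBBAABAABBAABAABBBBAABAABBAABAABBBAAB…AABAABBAABAABBBAABAABBAABAABBBBAABAABBAABAABBBAABAABBAABAA  (len 1023)
k=10  BBBBBBBBBBAABAABBAABAABBBAABAABBAABAABBBBAABAABBAABAABBBAA…AABAABBAABAABBBAABAABBAABAABBBBAABAABBAABAABBBAABAABBAABAA  (len 2047)

1024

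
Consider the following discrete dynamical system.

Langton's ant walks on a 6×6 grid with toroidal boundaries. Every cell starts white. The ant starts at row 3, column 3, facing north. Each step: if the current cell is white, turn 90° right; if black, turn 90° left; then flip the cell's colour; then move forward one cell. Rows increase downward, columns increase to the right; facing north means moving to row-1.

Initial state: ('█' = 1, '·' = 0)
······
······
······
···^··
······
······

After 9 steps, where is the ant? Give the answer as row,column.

3,2

gen 0: ······
······
······
···^··
······
······
gen 1: ······
······
······
···█>·
······
······
gen 2: ······
······
······
···██·
····v·
······
gen 3: ······
······
······
···██·
···<█·
······
gen 4: ······
······
······
···^█·
···██·
······
gen 5: ······
······
······
··<·█·
···██·
······
gen 6: ······
······
··^···
··█·█·
···██·
······
gen 7: ······
······
··█>··
··█·█·
···██·
······
gen 8: ······
······
··██··
··█v█·
···██·
······
gen 9: ······
······
··██··
··<██·
···██·
······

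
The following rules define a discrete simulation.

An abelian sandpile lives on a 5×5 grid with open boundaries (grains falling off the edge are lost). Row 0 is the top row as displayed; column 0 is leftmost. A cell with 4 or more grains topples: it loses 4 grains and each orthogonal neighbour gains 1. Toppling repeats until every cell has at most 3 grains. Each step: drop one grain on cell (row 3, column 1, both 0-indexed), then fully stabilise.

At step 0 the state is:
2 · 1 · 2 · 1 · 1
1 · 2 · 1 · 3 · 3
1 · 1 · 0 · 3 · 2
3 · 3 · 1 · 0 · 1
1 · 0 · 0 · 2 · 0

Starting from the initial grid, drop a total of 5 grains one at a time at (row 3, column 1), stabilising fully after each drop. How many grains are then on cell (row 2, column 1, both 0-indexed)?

3

t=0: 2 · 1 · 2 · 1 · 1
1 · 2 · 1 · 3 · 3
1 · 1 · 0 · 3 · 2
3 · 3 · 1 · 0 · 1
1 · 0 · 0 · 2 · 0
t=1: 2 · 1 · 2 · 1 · 1
1 · 2 · 1 · 3 · 3
2 · 2 · 0 · 3 · 2
0 · 1 · 2 · 0 · 1
2 · 1 · 0 · 2 · 0
t=2: 2 · 1 · 2 · 1 · 1
1 · 2 · 1 · 3 · 3
2 · 2 · 0 · 3 · 2
0 · 2 · 2 · 0 · 1
2 · 1 · 0 · 2 · 0
t=3: 2 · 1 · 2 · 1 · 1
1 · 2 · 1 · 3 · 3
2 · 2 · 0 · 3 · 2
0 · 3 · 2 · 0 · 1
2 · 1 · 0 · 2 · 0
t=4: 2 · 1 · 2 · 1 · 1
1 · 2 · 1 · 3 · 3
2 · 3 · 0 · 3 · 2
1 · 0 · 3 · 0 · 1
2 · 2 · 0 · 2 · 0
t=5: 2 · 1 · 2 · 1 · 1
1 · 2 · 1 · 3 · 3
2 · 3 · 0 · 3 · 2
1 · 1 · 3 · 0 · 1
2 · 2 · 0 · 2 · 0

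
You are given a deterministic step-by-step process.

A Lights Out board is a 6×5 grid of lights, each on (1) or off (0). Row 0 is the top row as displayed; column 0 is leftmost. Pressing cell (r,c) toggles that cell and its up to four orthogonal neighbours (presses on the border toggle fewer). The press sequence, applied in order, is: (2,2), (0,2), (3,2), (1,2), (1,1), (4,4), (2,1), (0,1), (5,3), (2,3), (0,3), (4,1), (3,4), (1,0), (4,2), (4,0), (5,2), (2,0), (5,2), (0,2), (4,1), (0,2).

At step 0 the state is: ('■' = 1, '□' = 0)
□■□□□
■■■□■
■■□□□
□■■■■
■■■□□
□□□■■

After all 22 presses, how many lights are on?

step 0: □■□□□
■■■□■
■■□□□
□■■■■
■■■□□
□□□■■
step 1: □■□□□
■■□□■
■□■■□
□■□■■
■■■□□
□□□■■
step 2: □□■■□
■■■□■
■□■■□
□■□■■
■■■□□
□□□■■
step 3: □□■■□
■■■□■
■□□■□
□□■□■
■■□□□
□□□■■
step 4: □□□■□
■□□■■
■□■■□
□□■□■
■■□□□
□□□■■
step 5: □■□■□
□■■■■
■■■■□
□□■□■
■■□□□
□□□■■
step 6: □■□■□
□■■■■
■■■■□
□□■□□
■■□■■
□□□■□
step 7: □■□■□
□□■■■
□□□■□
□■■□□
■■□■■
□□□■□
step 8: ■□■■□
□■■■■
□□□■□
□■■□□
■■□■■
□□□■□
step 9: ■□■■□
□■■■■
□□□■□
□■■□□
■■□□■
□□■□■
step 10: ■□■■□
□■■□■
□□■□■
□■■■□
■■□□■
□□■□■
step 11: ■□□□■
□■■■■
□□■□■
□■■■□
■■□□■
□□■□■
step 12: ■□□□■
□■■■■
□□■□■
□□■■□
□□■□■
□■■□■
step 13: ■□□□■
□■■■■
□□■□□
□□■□■
□□■□□
□■■□■
step 14: □□□□■
■□■■■
■□■□□
□□■□■
□□■□□
□■■□■
step 15: □□□□■
■□■■■
■□■□□
□□□□■
□■□■□
□■□□■
step 16: □□□□■
■□■■■
■□■□□
■□□□■
■□□■□
■■□□■
step 17: □□□□■
■□■■■
■□■□□
■□□□■
■□■■□
■□■■■
step 18: □□□□■
□□■■■
□■■□□
□□□□■
■□■■□
■□■■■
step 19: □□□□■
□□■■■
□■■□□
□□□□■
■□□■□
■■□□■
step 20: □■■■■
□□□■■
□■■□□
□□□□■
■□□■□
■■□□■
step 21: □■■■■
□□□■■
□■■□□
□■□□■
□■■■□
■□□□■
step 22: □□□□■
□□■■■
□■■□□
□■□□■
□■■■□
■□□□■

13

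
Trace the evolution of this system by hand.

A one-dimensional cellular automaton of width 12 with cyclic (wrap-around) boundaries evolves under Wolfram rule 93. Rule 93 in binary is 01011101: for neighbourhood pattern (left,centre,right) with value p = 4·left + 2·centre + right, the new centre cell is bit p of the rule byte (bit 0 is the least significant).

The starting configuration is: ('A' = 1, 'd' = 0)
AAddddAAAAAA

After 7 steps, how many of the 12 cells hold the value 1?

[0] AAddddAAAAAA
[1] dAAAAdAddddd
[2] dAddAdAAAAAA
[3] dAAdAdAddddA
[4] dAAdAdAAAAdA
[5] dAAdAdAddAdA
[6] dAAdAdAAdAdA
[7] dAAdAdAAdAdA

7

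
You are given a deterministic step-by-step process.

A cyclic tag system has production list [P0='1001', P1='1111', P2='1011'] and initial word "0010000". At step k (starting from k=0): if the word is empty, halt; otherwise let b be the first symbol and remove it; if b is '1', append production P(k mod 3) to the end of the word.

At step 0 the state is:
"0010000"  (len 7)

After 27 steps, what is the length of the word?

48

gen 0: "0010000"  (len 7)
gen 1: "010000"  (len 6)
gen 2: "10000"  (len 5)
gen 3: "00001011"  (len 8)
gen 4: "0001011"  (len 7)
gen 5: "001011"  (len 6)
gen 6: "01011"  (len 5)
gen 7: "1011"  (len 4)
gen 8: "0111111"  (len 7)
gen 9: "111111"  (len 6)
gen 10: "111111001"  (len 9)
gen 11: "111110011111"  (len 12)
gen 12: "111100111111011"  (len 15)
gen 13: "111001111110111001"  (len 18)
gen 14: "110011111101110011111"  (len 21)
gen 15: "100111111011100111111011"  (len 24)
gen 16: "001111110111001111110111001"  (len 27)
gen 17: "01111110111001111110111001"  (len 26)
gen 18: "1111110111001111110111001"  (len 25)
gen 19: "1111101110011111101110011001"  (len 28)
gen 20: "1111011100111111011100110011111"  (len 31)
gen 21: "1110111001111110111001100111111011"  (len 34)
gen 22: "1101110011111101110011001111110111001"  (len 37)
gen 23: "1011100111111011100110011111101110011111"  (len 40)
gen 24: "0111001111110111001100111111011100111111011"  (len 43)
gen 25: "111001111110111001100111111011100111111011"  (len 42)
gen 26: "110011111101110011001111110111001111110111111"  (len 45)
gen 27: "100111111011100110011111101110011111101111111011"  (len 48)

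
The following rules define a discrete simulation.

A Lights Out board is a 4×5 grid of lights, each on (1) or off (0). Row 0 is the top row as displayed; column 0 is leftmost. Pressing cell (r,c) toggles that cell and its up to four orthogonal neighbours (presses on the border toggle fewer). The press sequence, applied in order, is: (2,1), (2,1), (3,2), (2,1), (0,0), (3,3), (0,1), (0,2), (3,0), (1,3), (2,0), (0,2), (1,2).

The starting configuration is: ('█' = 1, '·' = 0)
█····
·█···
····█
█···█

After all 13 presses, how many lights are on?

0) █····
·█···
····█
█···█
1) █····
·····
███·█
██··█
2) █····
·█···
····█
█···█
3) █····
·█···
··█·█
█████
4) █····
·····
██··█
█·███
5) ·█···
█····
██··█
█·███
6) ·█···
█····
██·██
█····
7) █·█··
██···
██·██
█····
8) ██·█·
███··
██·██
█····
9) ██·█·
███··
·█·██
·█···
10) ██···
██·██
·█··█
·█···
11) ██···
·█·██
█···█
██···
12) █·██·
·████
█···█
██···
13) █··█·
····█
█·█·█
██···

8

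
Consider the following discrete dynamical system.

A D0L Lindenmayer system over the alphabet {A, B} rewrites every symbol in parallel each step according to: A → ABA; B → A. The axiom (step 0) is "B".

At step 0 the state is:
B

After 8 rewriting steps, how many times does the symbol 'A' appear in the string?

0) B
1) A
2) ABA
3) ABAAABA
4) ABAAABAABAABAAABA
5) ABAAABAABAABAAABAABAAABAABAAABAABAABAAABA
6) ABAAABAABAABAAABAABAAABAABAAABAABAABAAABAABAAABAABAABAAABAABAAABAABAABAAABAABAAABAABAAABAABAABAAABA
7) ABAAABAABAABAAABAABAAABAABAAABAABAABAAABAABAAABAABAABAAABA…ABAAABAABAABAAABAABAAABAABAABAAABAABAAABAABAAABAABAABAAABA  (len 239)
8) ABAAABAABAABAAABAABAAABAABAAABAABAABAAABAABAAABAABAABAAABA…ABAAABAABAABAAABAABAAABAABAABAAABAABAAABAABAAABAABAABAAABA  (len 577)

408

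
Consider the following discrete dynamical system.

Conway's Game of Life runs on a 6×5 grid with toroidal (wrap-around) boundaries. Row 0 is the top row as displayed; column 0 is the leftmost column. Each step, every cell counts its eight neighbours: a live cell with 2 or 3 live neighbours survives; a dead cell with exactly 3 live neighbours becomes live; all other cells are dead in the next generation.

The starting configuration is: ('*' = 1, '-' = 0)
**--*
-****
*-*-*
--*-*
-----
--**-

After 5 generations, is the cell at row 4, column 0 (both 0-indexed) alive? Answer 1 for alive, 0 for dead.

1

gen 0: **--*
-****
*-*-*
--*-*
-----
--**-
gen 1: -----
-----
-----
**--*
--*--
*****
gen 2: *****
-----
*----
**---
-----
*****
gen 3: -----
--**-
**---
**---
---*-
-----
gen 4: -----
-**--
*---*
***-*
-----
-----
gen 5: -----
**---
----*
-*-**
**---
-----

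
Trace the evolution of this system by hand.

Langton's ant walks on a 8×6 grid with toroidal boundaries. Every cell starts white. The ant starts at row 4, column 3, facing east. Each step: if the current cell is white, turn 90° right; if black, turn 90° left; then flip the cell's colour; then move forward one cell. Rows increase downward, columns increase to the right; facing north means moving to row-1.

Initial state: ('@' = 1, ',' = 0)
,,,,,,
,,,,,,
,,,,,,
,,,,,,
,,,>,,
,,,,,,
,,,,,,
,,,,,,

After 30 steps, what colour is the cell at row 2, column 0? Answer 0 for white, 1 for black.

1

t=0: ,,,,,,
,,,,,,
,,,,,,
,,,,,,
,,,>,,
,,,,,,
,,,,,,
,,,,,,
t=1: ,,,,,,
,,,,,,
,,,,,,
,,,,,,
,,,@,,
,,,v,,
,,,,,,
,,,,,,
t=2: ,,,,,,
,,,,,,
,,,,,,
,,,,,,
,,,@,,
,,<@,,
,,,,,,
,,,,,,
t=3: ,,,,,,
,,,,,,
,,,,,,
,,,,,,
,,^@,,
,,@@,,
,,,,,,
,,,,,,
t=4: ,,,,,,
,,,,,,
,,,,,,
,,,,,,
,,@>,,
,,@@,,
,,,,,,
,,,,,,
t=5: ,,,,,,
,,,,,,
,,,,,,
,,,^,,
,,@,,,
,,@@,,
,,,,,,
,,,,,,
t=6: ,,,,,,
,,,,,,
,,,,,,
,,,@>,
,,@,,,
,,@@,,
,,,,,,
,,,,,,
t=7: ,,,,,,
,,,,,,
,,,,,,
,,,@@,
,,@,v,
,,@@,,
,,,,,,
,,,,,,
t=8: ,,,,,,
,,,,,,
,,,,,,
,,,@@,
,,@<@,
,,@@,,
,,,,,,
,,,,,,
t=9: ,,,,,,
,,,,,,
,,,,,,
,,,^@,
,,@@@,
,,@@,,
,,,,,,
,,,,,,
t=10: ,,,,,,
,,,,,,
,,,,,,
,,<,@,
,,@@@,
,,@@,,
,,,,,,
,,,,,,
t=11: ,,,,,,
,,,,,,
,,^,,,
,,@,@,
,,@@@,
,,@@,,
,,,,,,
,,,,,,
t=12: ,,,,,,
,,,,,,
,,@>,,
,,@,@,
,,@@@,
,,@@,,
,,,,,,
,,,,,,
t=13: ,,,,,,
,,,,,,
,,@@,,
,,@v@,
,,@@@,
,,@@,,
,,,,,,
,,,,,,
t=14: ,,,,,,
,,,,,,
,,@@,,
,,<@@,
,,@@@,
,,@@,,
,,,,,,
,,,,,,
t=15: ,,,,,,
,,,,,,
,,@@,,
,,,@@,
,,v@@,
,,@@,,
,,,,,,
,,,,,,
t=16: ,,,,,,
,,,,,,
,,@@,,
,,,@@,
,,,>@,
,,@@,,
,,,,,,
,,,,,,
t=17: ,,,,,,
,,,,,,
,,@@,,
,,,^@,
,,,,@,
,,@@,,
,,,,,,
,,,,,,
t=18: ,,,,,,
,,,,,,
,,@@,,
,,<,@,
,,,,@,
,,@@,,
,,,,,,
,,,,,,
t=19: ,,,,,,
,,,,,,
,,^@,,
,,@,@,
,,,,@,
,,@@,,
,,,,,,
,,,,,,
t=20: ,,,,,,
,,,,,,
,<,@,,
,,@,@,
,,,,@,
,,@@,,
,,,,,,
,,,,,,
t=21: ,,,,,,
,^,,,,
,@,@,,
,,@,@,
,,,,@,
,,@@,,
,,,,,,
,,,,,,
t=22: ,,,,,,
,@>,,,
,@,@,,
,,@,@,
,,,,@,
,,@@,,
,,,,,,
,,,,,,
t=23: ,,,,,,
,@@,,,
,@v@,,
,,@,@,
,,,,@,
,,@@,,
,,,,,,
,,,,,,
t=24: ,,,,,,
,@@,,,
,<@@,,
,,@,@,
,,,,@,
,,@@,,
,,,,,,
,,,,,,
t=25: ,,,,,,
,@@,,,
,,@@,,
,v@,@,
,,,,@,
,,@@,,
,,,,,,
,,,,,,
t=26: ,,,,,,
,@@,,,
,,@@,,
<@@,@,
,,,,@,
,,@@,,
,,,,,,
,,,,,,
t=27: ,,,,,,
,@@,,,
^,@@,,
@@@,@,
,,,,@,
,,@@,,
,,,,,,
,,,,,,
t=28: ,,,,,,
,@@,,,
@>@@,,
@@@,@,
,,,,@,
,,@@,,
,,,,,,
,,,,,,
t=29: ,,,,,,
,@@,,,
@@@@,,
@v@,@,
,,,,@,
,,@@,,
,,,,,,
,,,,,,
t=30: ,,,,,,
,@@,,,
@@@@,,
@,>,@,
,,,,@,
,,@@,,
,,,,,,
,,,,,,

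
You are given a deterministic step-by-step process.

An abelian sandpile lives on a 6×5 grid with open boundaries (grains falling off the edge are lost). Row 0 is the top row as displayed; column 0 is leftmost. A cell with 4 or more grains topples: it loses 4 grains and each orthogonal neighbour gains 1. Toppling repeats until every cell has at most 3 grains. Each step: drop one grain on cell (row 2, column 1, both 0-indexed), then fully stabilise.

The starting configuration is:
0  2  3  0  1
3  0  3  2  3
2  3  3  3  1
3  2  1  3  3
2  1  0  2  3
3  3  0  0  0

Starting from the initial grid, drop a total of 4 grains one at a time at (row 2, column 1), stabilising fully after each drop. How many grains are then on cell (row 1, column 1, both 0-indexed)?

0) 0  2  3  0  1
3  0  3  2  3
2  3  3  3  1
3  2  1  3  3
2  1  0  2  3
3  3  0  0  0
1) 0  3  0  2  2
3  2  2  1  1
3  1  2  3  0
3  3  3  2  2
2  1  1  0  1
3  3  0  1  1
2) 0  3  0  2  2
3  2  2  1  1
3  2  2  3  0
3  3  3  2  2
2  1  1  0  1
3  3  0  1  1
3) 0  3  0  2  2
3  2  2  1  1
3  3  2  3  0
3  3  3  2  2
2  1  1  0  1
3  3  0  1  1
4) 2  0  2  2  2
1  3  0  3  1
3  0  3  1  1
1  3  2  0  3
3  2  2  1  1
3  3  0  1  1

3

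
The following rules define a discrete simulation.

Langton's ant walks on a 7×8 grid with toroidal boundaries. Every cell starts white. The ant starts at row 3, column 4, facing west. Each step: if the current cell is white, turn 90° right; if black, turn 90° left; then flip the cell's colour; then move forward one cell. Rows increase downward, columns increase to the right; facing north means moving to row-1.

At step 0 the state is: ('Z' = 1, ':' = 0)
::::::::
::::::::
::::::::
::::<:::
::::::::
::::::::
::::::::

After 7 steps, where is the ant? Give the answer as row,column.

3,3

gen 0: ::::::::
::::::::
::::::::
::::<:::
::::::::
::::::::
::::::::
gen 1: ::::::::
::::::::
::::^:::
::::Z:::
::::::::
::::::::
::::::::
gen 2: ::::::::
::::::::
::::Z>::
::::Z:::
::::::::
::::::::
::::::::
gen 3: ::::::::
::::::::
::::ZZ::
::::Zv::
::::::::
::::::::
::::::::
gen 4: ::::::::
::::::::
::::ZZ::
::::<Z::
::::::::
::::::::
::::::::
gen 5: ::::::::
::::::::
::::ZZ::
:::::Z::
::::v:::
::::::::
::::::::
gen 6: ::::::::
::::::::
::::ZZ::
:::::Z::
:::<Z:::
::::::::
::::::::
gen 7: ::::::::
::::::::
::::ZZ::
:::^:Z::
:::ZZ:::
::::::::
::::::::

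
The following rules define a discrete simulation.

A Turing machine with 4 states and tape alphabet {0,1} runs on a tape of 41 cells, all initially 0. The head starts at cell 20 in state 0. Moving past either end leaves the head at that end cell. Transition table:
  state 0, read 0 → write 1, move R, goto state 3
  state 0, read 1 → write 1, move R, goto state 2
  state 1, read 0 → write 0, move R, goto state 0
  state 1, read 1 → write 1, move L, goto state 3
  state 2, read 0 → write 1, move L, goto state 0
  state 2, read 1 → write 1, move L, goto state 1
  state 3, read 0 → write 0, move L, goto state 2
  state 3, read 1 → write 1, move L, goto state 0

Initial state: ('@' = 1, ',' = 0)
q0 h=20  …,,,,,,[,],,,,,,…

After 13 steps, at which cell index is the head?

step 0: q0 h=20  …,,,,,,[,],,,,,,…
step 1: q3 h=21  …,,,,,@[,],,,,,,…
step 2: q2 h=20  …,,,,,,[@],,,,,,…
step 3: q1 h=19  …,,,,,,[,]@,,,,,…
step 4: q0 h=20  …,,,,,,[@],,,,,,…
step 5: q2 h=21  …,,,,,@[,],,,,,,…
step 6: q0 h=20  …,,,,,,[@]@,,,,,…
step 7: q2 h=21  …,,,,,@[@],,,,,,…
step 8: q1 h=20  …,,,,,,[@]@,,,,,…
step 9: q3 h=19  …,,,,,,[,]@@,,,,…
step 10: q2 h=18  …,,,,,,[,],@@,,,…
step 11: q0 h=17  …,,,,,,[,]@,@@,,…
step 12: q3 h=18  …,,,,,@[@],@@,,,…
step 13: q0 h=17  …,,,,,,[@]@,@@,,…

17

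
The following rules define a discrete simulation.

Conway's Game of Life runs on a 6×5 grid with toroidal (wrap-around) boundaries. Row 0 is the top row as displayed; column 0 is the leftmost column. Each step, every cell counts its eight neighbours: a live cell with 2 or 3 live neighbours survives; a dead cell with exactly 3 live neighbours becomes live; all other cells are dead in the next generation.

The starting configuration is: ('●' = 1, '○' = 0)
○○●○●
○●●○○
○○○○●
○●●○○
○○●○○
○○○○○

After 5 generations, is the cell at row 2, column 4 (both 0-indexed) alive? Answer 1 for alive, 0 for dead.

k=0  ○○●○●
○●●○○
○○○○●
○●●○○
○○●○○
○○○○○
k=1  ○●●●○
●●●○○
●○○●○
○●●●○
○●●○○
○○○●○
k=2  ●○○●●
●○○○○
●○○●○
●○○●●
○●○○○
○○○●○
k=3  ●○○●○
●●○●○
●●○●○
●●●●○
●○●●○
●○●●○
k=4  ●○○●○
○○○●○
○○○●○
○○○○○
●○○○○
●○○○○
k=5  ○○○○○
○○●●○
○○○○○
○○○○○
○○○○○
●●○○○

0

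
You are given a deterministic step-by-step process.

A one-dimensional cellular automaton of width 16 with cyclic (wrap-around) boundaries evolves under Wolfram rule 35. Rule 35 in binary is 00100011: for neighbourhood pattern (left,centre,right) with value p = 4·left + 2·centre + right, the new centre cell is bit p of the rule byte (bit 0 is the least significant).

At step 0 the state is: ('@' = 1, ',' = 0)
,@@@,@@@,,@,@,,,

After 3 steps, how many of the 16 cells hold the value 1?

gen 0: ,@@@,@@@,,@,@,,,
gen 1: @,,,@,,,,@,@,,@@
gen 2: ,,@@,,@@@,@,,@,,
gen 3: @@,,,@,,,@,,@,,@

6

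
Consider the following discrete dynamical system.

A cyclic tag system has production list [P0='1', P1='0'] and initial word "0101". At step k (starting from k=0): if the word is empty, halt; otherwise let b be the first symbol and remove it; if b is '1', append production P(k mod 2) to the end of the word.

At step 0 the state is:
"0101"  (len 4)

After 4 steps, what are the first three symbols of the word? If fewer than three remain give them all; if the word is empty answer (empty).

00

t=0: "0101"  (len 4)
t=1: "101"  (len 3)
t=2: "010"  (len 3)
t=3: "10"  (len 2)
t=4: "00"  (len 2)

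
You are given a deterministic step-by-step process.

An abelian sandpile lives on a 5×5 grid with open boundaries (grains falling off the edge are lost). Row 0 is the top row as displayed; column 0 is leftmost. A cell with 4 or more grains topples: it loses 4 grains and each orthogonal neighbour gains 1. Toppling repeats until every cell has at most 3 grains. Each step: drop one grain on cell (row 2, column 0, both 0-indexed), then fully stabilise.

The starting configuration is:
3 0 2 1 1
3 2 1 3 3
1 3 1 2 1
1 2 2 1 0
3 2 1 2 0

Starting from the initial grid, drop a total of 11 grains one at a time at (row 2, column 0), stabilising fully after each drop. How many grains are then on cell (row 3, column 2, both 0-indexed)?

gen 0: 3 0 2 1 1
3 2 1 3 3
1 3 1 2 1
1 2 2 1 0
3 2 1 2 0
gen 1: 3 0 2 1 1
3 2 1 3 3
2 3 1 2 1
1 2 2 1 0
3 2 1 2 0
gen 2: 3 0 2 1 1
3 2 1 3 3
3 3 1 2 1
1 2 2 1 0
3 2 1 2 0
gen 3: 0 2 2 1 1
2 0 2 3 3
2 1 2 2 1
2 3 2 1 0
3 2 1 2 0
gen 4: 0 2 2 1 1
2 0 2 3 3
3 1 2 2 1
2 3 2 1 0
3 2 1 2 0
gen 5: 0 2 2 1 1
3 0 2 3 3
0 2 2 2 1
3 3 2 1 0
3 2 1 2 0
gen 6: 0 2 2 1 1
3 0 2 3 3
1 2 2 2 1
3 3 2 1 0
3 2 1 2 0
gen 7: 0 2 2 1 1
3 0 2 3 3
2 2 2 2 1
3 3 2 1 0
3 2 1 2 0
gen 8: 0 2 2 1 1
3 0 2 3 3
3 2 2 2 1
3 3 2 1 0
3 2 1 2 0
gen 9: 1 2 2 1 1
0 2 2 3 3
3 0 3 2 1
2 2 3 1 0
1 0 2 2 0
gen 10: 1 2 2 1 1
1 2 2 3 3
0 1 3 2 1
3 2 3 1 0
1 0 2 2 0
gen 11: 1 2 2 1 1
1 2 2 3 3
1 1 3 2 1
3 2 3 1 0
1 0 2 2 0

3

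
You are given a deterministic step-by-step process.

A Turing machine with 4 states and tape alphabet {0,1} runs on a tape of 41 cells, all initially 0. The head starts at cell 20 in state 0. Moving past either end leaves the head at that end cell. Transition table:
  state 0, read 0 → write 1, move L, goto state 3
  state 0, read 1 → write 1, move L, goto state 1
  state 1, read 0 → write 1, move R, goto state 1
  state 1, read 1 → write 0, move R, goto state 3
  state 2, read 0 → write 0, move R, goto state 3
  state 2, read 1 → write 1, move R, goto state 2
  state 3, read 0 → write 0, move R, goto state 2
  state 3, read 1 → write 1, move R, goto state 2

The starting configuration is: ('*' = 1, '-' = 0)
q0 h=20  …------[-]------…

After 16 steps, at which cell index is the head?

34

k=0  q0 h=20  …------[-]------…
k=1  q3 h=19  …------[-]*-----…
k=2  q2 h=20  …------[*]------…
k=3  q2 h=21  …-----*[-]------…
k=4  q3 h=22  …----*-[-]------…
k=5  q2 h=23  …---*--[-]------…
k=6  q3 h=24  …--*---[-]------…
k=7  q2 h=25  …-*----[-]------…
k=8  q3 h=26  …*-----[-]------…
k=9  q2 h=27  …------[-]------…
k=10  q3 h=28  …------[-]------…
k=11  q2 h=29  …------[-]------…
k=12  q3 h=30  …------[-]------…
k=13  q2 h=31  …------[-]------…
k=14  q3 h=32  …------[-]------…
k=15  q2 h=33  …------[-]------…
k=16  q3 h=34  …------[-]------|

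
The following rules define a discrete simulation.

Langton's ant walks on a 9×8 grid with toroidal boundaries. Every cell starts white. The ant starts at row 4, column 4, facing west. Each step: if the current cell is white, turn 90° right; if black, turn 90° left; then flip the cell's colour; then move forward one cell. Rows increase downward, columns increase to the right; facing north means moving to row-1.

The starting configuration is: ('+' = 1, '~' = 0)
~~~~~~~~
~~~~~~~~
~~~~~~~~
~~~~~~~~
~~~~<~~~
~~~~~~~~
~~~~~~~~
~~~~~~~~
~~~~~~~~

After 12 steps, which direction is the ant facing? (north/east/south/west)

k=0  ~~~~~~~~
~~~~~~~~
~~~~~~~~
~~~~~~~~
~~~~<~~~
~~~~~~~~
~~~~~~~~
~~~~~~~~
~~~~~~~~
k=1  ~~~~~~~~
~~~~~~~~
~~~~~~~~
~~~~^~~~
~~~~+~~~
~~~~~~~~
~~~~~~~~
~~~~~~~~
~~~~~~~~
k=2  ~~~~~~~~
~~~~~~~~
~~~~~~~~
~~~~+>~~
~~~~+~~~
~~~~~~~~
~~~~~~~~
~~~~~~~~
~~~~~~~~
k=3  ~~~~~~~~
~~~~~~~~
~~~~~~~~
~~~~++~~
~~~~+v~~
~~~~~~~~
~~~~~~~~
~~~~~~~~
~~~~~~~~
k=4  ~~~~~~~~
~~~~~~~~
~~~~~~~~
~~~~++~~
~~~~<+~~
~~~~~~~~
~~~~~~~~
~~~~~~~~
~~~~~~~~
k=5  ~~~~~~~~
~~~~~~~~
~~~~~~~~
~~~~++~~
~~~~~+~~
~~~~v~~~
~~~~~~~~
~~~~~~~~
~~~~~~~~
k=6  ~~~~~~~~
~~~~~~~~
~~~~~~~~
~~~~++~~
~~~~~+~~
~~~<+~~~
~~~~~~~~
~~~~~~~~
~~~~~~~~
k=7  ~~~~~~~~
~~~~~~~~
~~~~~~~~
~~~~++~~
~~~^~+~~
~~~++~~~
~~~~~~~~
~~~~~~~~
~~~~~~~~
k=8  ~~~~~~~~
~~~~~~~~
~~~~~~~~
~~~~++~~
~~~+>+~~
~~~++~~~
~~~~~~~~
~~~~~~~~
~~~~~~~~
k=9  ~~~~~~~~
~~~~~~~~
~~~~~~~~
~~~~++~~
~~~+++~~
~~~+v~~~
~~~~~~~~
~~~~~~~~
~~~~~~~~
k=10  ~~~~~~~~
~~~~~~~~
~~~~~~~~
~~~~++~~
~~~+++~~
~~~+~>~~
~~~~~~~~
~~~~~~~~
~~~~~~~~
k=11  ~~~~~~~~
~~~~~~~~
~~~~~~~~
~~~~++~~
~~~+++~~
~~~+~+~~
~~~~~v~~
~~~~~~~~
~~~~~~~~
k=12  ~~~~~~~~
~~~~~~~~
~~~~~~~~
~~~~++~~
~~~+++~~
~~~+~+~~
~~~~<+~~
~~~~~~~~
~~~~~~~~

west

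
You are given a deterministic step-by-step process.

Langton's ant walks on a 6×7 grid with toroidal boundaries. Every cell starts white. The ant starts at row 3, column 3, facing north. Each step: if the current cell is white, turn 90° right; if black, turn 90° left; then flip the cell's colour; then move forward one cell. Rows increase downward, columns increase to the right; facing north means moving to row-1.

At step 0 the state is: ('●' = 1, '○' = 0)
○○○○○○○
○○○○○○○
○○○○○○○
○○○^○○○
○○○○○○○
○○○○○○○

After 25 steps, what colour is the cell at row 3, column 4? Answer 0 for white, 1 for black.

k=0  ○○○○○○○
○○○○○○○
○○○○○○○
○○○^○○○
○○○○○○○
○○○○○○○
k=1  ○○○○○○○
○○○○○○○
○○○○○○○
○○○●>○○
○○○○○○○
○○○○○○○
k=2  ○○○○○○○
○○○○○○○
○○○○○○○
○○○●●○○
○○○○v○○
○○○○○○○
k=3  ○○○○○○○
○○○○○○○
○○○○○○○
○○○●●○○
○○○<●○○
○○○○○○○
k=4  ○○○○○○○
○○○○○○○
○○○○○○○
○○○^●○○
○○○●●○○
○○○○○○○
k=5  ○○○○○○○
○○○○○○○
○○○○○○○
○○<○●○○
○○○●●○○
○○○○○○○
k=6  ○○○○○○○
○○○○○○○
○○^○○○○
○○●○●○○
○○○●●○○
○○○○○○○
k=7  ○○○○○○○
○○○○○○○
○○●>○○○
○○●○●○○
○○○●●○○
○○○○○○○
k=8  ○○○○○○○
○○○○○○○
○○●●○○○
○○●v●○○
○○○●●○○
○○○○○○○
k=9  ○○○○○○○
○○○○○○○
○○●●○○○
○○<●●○○
○○○●●○○
○○○○○○○
k=10  ○○○○○○○
○○○○○○○
○○●●○○○
○○○●●○○
○○v●●○○
○○○○○○○
k=11  ○○○○○○○
○○○○○○○
○○●●○○○
○○○●●○○
○<●●●○○
○○○○○○○
k=12  ○○○○○○○
○○○○○○○
○○●●○○○
○^○●●○○
○●●●●○○
○○○○○○○
k=13  ○○○○○○○
○○○○○○○
○○●●○○○
○●>●●○○
○●●●●○○
○○○○○○○
k=14  ○○○○○○○
○○○○○○○
○○●●○○○
○●●●●○○
○●v●●○○
○○○○○○○
k=15  ○○○○○○○
○○○○○○○
○○●●○○○
○●●●●○○
○●○>●○○
○○○○○○○
k=16  ○○○○○○○
○○○○○○○
○○●●○○○
○●●^●○○
○●○○●○○
○○○○○○○
k=17  ○○○○○○○
○○○○○○○
○○●●○○○
○●<○●○○
○●○○●○○
○○○○○○○
k=18  ○○○○○○○
○○○○○○○
○○●●○○○
○●○○●○○
○●v○●○○
○○○○○○○
k=19  ○○○○○○○
○○○○○○○
○○●●○○○
○●○○●○○
○<●○●○○
○○○○○○○
k=20  ○○○○○○○
○○○○○○○
○○●●○○○
○●○○●○○
○○●○●○○
○v○○○○○
k=21  ○○○○○○○
○○○○○○○
○○●●○○○
○●○○●○○
○○●○●○○
<●○○○○○
k=22  ○○○○○○○
○○○○○○○
○○●●○○○
○●○○●○○
^○●○●○○
●●○○○○○
k=23  ○○○○○○○
○○○○○○○
○○●●○○○
○●○○●○○
●>●○●○○
●●○○○○○
k=24  ○○○○○○○
○○○○○○○
○○●●○○○
○●○○●○○
●●●○●○○
●v○○○○○
k=25  ○○○○○○○
○○○○○○○
○○●●○○○
○●○○●○○
●●●○●○○
●○>○○○○

1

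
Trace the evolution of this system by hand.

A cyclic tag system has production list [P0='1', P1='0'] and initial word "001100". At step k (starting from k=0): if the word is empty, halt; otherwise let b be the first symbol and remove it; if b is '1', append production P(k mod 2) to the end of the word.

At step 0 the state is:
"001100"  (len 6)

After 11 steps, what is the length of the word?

0) "001100"  (len 6)
1) "01100"  (len 5)
2) "1100"  (len 4)
3) "1001"  (len 4)
4) "0010"  (len 4)
5) "010"  (len 3)
6) "10"  (len 2)
7) "01"  (len 2)
8) "1"  (len 1)
9) "1"  (len 1)
10) "0"  (len 1)
11) (halted — word empty)

0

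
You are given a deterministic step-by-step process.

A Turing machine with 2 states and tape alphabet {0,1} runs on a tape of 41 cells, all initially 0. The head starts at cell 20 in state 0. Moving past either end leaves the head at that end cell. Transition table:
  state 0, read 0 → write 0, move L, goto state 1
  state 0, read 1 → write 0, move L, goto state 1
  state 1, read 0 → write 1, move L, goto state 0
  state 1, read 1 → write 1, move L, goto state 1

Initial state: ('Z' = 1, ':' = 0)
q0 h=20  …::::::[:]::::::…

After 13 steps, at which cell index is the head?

7

step 0: q0 h=20  …::::::[:]::::::…
step 1: q1 h=19  …::::::[:]::::::…
step 2: q0 h=18  …::::::[:]Z:::::…
step 3: q1 h=17  …::::::[:]:Z::::…
step 4: q0 h=16  …::::::[:]Z:Z:::…
step 5: q1 h=15  …::::::[:]:Z:Z::…
step 6: q0 h=14  …::::::[:]Z:Z:Z:…
step 7: q1 h=13  …::::::[:]:Z:Z:Z…
step 8: q0 h=12  …::::::[:]Z:Z:Z:…
step 9: q1 h=11  …::::::[:]:Z:Z:Z…
step 10: q0 h=10  …::::::[:]Z:Z:Z:…
step 11: q1 h= 9  …::::::[:]:Z:Z:Z…
step 12: q0 h= 8  …::::::[:]Z:Z:Z:…
step 13: q1 h= 7  …::::::[:]:Z:Z:Z…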